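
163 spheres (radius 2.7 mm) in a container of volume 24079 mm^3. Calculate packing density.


V_sphere = 4/3*pi*2.7^3 = 82.448 mm^3
Total V = 163*82.448 = 13439.024 mm^3
PD = 13439.024 / 24079 = 0.558

0.558


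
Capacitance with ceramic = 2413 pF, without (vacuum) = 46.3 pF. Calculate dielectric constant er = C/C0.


er = 2413 / 46.3 = 52.12

52.12


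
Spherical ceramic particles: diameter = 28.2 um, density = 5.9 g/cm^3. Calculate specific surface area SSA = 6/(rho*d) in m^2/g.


SSA = 6 / (5.9 * 28.2) = 0.036 m^2/g

0.036


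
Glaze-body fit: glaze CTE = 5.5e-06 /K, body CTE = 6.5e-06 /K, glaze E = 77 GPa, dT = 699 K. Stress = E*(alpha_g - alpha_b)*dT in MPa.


Stress = 77*1000*(5.5e-06 - 6.5e-06)*699 = -53.8 MPa

-53.8


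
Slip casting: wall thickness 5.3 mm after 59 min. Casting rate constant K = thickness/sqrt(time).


K = 5.3 / sqrt(59) = 5.3 / 7.6811 = 0.69 mm/min^0.5

0.69


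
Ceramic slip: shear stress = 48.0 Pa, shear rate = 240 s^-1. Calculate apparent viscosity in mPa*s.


eta = tau/gamma * 1000 = 48.0/240 * 1000 = 200.0 mPa*s

200.0


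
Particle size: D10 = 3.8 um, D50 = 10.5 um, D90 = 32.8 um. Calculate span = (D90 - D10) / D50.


Span = (32.8 - 3.8) / 10.5 = 29.0 / 10.5 = 2.762

2.762


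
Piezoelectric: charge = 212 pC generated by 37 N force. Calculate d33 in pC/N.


d33 = 212 / 37 = 5.7 pC/N

5.7


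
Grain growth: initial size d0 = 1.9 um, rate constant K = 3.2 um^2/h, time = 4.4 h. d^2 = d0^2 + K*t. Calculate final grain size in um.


d^2 = 1.9^2 + 3.2*4.4 = 17.69
d = sqrt(17.69) = 4.21 um

4.21


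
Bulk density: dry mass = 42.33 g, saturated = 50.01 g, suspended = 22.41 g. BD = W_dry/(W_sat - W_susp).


BD = 42.33 / (50.01 - 22.41) = 42.33 / 27.6 = 1.534 g/cm^3

1.534


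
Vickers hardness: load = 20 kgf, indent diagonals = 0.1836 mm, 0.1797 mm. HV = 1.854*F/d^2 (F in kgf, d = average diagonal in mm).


d_avg = (0.1836+0.1797)/2 = 0.18165 mm
HV = 1.854*20/0.18165^2 = 1124

1124


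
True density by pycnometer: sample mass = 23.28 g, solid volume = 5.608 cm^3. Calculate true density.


TD = 23.28 / 5.608 = 4.151 g/cm^3

4.151


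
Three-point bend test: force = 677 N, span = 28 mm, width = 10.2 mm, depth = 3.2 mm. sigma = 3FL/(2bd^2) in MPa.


sigma = 3*677*28/(2*10.2*3.2^2) = 272.2 MPa

272.2


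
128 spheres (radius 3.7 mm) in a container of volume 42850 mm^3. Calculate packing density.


V_sphere = 4/3*pi*3.7^3 = 212.1748 mm^3
Total V = 128*212.1748 = 27158.3744 mm^3
PD = 27158.3744 / 42850 = 0.634

0.634


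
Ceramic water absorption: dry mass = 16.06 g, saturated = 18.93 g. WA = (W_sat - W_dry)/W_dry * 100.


WA = (18.93 - 16.06) / 16.06 * 100 = 17.87%

17.87


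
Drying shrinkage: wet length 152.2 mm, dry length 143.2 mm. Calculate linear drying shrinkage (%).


DS = (152.2 - 143.2) / 152.2 * 100 = 5.91%

5.91


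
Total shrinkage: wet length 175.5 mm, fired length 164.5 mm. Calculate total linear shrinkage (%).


TS = (175.5 - 164.5) / 175.5 * 100 = 6.27%

6.27


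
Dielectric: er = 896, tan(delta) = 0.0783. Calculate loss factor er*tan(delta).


Loss = 896 * 0.0783 = 70.157

70.157


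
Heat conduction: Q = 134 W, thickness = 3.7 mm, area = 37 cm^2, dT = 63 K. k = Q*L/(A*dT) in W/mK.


k = 134*3.7/1000/(37/10000*63) = 2.13 W/mK

2.13


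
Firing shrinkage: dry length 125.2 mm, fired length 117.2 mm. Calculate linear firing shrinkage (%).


FS = (125.2 - 117.2) / 125.2 * 100 = 6.39%

6.39


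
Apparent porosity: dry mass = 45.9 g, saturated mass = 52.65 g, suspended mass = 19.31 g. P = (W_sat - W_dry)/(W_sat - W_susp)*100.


P = (52.65 - 45.9) / (52.65 - 19.31) * 100 = 6.75 / 33.34 * 100 = 20.2%

20.2


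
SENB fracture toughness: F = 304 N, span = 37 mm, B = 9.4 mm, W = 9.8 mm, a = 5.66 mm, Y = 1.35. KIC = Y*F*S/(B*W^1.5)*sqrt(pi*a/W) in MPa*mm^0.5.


KIC = 1.35*304*37/(9.4*9.8^1.5)*sqrt(pi*5.66/9.8) = 70.93

70.93


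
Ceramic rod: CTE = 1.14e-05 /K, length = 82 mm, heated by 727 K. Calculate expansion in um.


dL = 1.14e-05 * 82 * 727 * 1000 = 679.6 um

679.6


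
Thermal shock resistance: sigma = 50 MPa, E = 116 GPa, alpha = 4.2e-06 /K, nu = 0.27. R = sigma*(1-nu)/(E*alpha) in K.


R = 50*(1-0.27)/(116*1000*4.2e-06) = 75 K

75


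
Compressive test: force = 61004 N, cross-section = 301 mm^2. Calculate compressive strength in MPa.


CS = 61004 / 301 = 202.7 MPa

202.7


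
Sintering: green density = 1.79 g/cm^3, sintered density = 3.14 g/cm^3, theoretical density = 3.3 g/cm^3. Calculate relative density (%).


Relative = 3.14 / 3.3 * 100 = 95.2%

95.2


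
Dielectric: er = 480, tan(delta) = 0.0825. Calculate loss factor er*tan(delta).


Loss = 480 * 0.0825 = 39.6

39.6


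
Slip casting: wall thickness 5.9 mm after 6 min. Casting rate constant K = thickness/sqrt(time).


K = 5.9 / sqrt(6) = 5.9 / 2.4495 = 2.409 mm/min^0.5

2.409


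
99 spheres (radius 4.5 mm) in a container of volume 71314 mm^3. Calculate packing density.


V_sphere = 4/3*pi*4.5^3 = 381.7035 mm^3
Total V = 99*381.7035 = 37788.6465 mm^3
PD = 37788.6465 / 71314 = 0.53

0.53


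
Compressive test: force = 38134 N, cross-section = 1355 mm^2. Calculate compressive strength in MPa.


CS = 38134 / 1355 = 28.1 MPa

28.1


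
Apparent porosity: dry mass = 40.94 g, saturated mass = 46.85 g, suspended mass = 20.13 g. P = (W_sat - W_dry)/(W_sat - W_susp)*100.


P = (46.85 - 40.94) / (46.85 - 20.13) * 100 = 5.91 / 26.72 * 100 = 22.1%

22.1


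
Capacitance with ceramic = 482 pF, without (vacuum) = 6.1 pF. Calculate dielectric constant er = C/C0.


er = 482 / 6.1 = 79.02

79.02


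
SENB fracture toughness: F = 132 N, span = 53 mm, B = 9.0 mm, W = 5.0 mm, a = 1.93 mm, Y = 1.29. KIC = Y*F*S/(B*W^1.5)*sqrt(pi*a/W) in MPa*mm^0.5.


KIC = 1.29*132*53/(9.0*5.0^1.5)*sqrt(pi*1.93/5.0) = 98.77

98.77


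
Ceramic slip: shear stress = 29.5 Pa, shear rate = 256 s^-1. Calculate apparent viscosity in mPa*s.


eta = tau/gamma * 1000 = 29.5/256 * 1000 = 115.2 mPa*s

115.2


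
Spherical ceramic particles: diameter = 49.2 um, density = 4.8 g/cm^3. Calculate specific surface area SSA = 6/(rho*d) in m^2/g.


SSA = 6 / (4.8 * 49.2) = 0.025 m^2/g

0.025


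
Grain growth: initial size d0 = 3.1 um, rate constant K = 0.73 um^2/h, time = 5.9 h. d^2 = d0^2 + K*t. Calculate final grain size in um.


d^2 = 3.1^2 + 0.73*5.9 = 13.917
d = sqrt(13.917) = 3.73 um

3.73


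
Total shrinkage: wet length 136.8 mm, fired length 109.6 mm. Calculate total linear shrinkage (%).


TS = (136.8 - 109.6) / 136.8 * 100 = 19.88%

19.88


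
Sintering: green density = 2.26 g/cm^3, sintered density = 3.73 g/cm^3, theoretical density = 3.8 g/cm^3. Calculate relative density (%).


Relative = 3.73 / 3.8 * 100 = 98.2%

98.2


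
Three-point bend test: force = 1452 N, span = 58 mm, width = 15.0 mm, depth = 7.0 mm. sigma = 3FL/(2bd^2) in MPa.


sigma = 3*1452*58/(2*15.0*7.0^2) = 171.9 MPa

171.9


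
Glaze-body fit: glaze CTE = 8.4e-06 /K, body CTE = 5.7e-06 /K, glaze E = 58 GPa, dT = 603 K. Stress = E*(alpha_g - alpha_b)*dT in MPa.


Stress = 58*1000*(8.4e-06 - 5.7e-06)*603 = 94.4 MPa

94.4


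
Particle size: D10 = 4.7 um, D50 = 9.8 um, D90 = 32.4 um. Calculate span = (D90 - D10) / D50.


Span = (32.4 - 4.7) / 9.8 = 27.7 / 9.8 = 2.827

2.827


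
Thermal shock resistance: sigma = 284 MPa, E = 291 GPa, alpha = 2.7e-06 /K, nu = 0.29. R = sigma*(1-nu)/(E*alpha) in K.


R = 284*(1-0.29)/(291*1000*2.7e-06) = 257 K

257


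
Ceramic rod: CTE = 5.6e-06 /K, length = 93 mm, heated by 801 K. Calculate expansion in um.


dL = 5.6e-06 * 93 * 801 * 1000 = 417.161 um

417.161


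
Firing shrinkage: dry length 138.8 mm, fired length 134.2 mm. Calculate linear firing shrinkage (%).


FS = (138.8 - 134.2) / 138.8 * 100 = 3.31%

3.31


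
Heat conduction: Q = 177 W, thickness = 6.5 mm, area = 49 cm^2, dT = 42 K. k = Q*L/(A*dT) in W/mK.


k = 177*6.5/1000/(49/10000*42) = 5.59 W/mK

5.59


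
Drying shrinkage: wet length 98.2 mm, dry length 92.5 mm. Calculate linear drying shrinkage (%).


DS = (98.2 - 92.5) / 98.2 * 100 = 5.8%

5.8


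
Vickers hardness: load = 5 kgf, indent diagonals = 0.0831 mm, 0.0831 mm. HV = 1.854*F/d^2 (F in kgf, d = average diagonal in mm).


d_avg = (0.0831+0.0831)/2 = 0.0831 mm
HV = 1.854*5/0.0831^2 = 1342

1342


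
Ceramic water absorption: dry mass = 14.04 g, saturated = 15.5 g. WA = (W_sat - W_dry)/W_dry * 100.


WA = (15.5 - 14.04) / 14.04 * 100 = 10.4%

10.4


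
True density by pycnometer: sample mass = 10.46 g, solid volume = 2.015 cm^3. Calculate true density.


TD = 10.46 / 2.015 = 5.191 g/cm^3

5.191


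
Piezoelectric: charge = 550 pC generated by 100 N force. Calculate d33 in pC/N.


d33 = 550 / 100 = 5.5 pC/N

5.5


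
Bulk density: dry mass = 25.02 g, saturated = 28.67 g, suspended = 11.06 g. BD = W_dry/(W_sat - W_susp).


BD = 25.02 / (28.67 - 11.06) = 25.02 / 17.61 = 1.421 g/cm^3

1.421


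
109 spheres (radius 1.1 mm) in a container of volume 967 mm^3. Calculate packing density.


V_sphere = 4/3*pi*1.1^3 = 5.5753 mm^3
Total V = 109*5.5753 = 607.7077 mm^3
PD = 607.7077 / 967 = 0.628

0.628


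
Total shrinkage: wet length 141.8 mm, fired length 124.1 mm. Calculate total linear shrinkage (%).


TS = (141.8 - 124.1) / 141.8 * 100 = 12.48%

12.48


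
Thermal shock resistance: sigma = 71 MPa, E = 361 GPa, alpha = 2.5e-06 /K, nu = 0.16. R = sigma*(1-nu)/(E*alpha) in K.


R = 71*(1-0.16)/(361*1000*2.5e-06) = 66 K

66


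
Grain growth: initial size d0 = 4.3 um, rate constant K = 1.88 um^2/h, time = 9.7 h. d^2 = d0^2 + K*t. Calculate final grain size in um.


d^2 = 4.3^2 + 1.88*9.7 = 36.726
d = sqrt(36.726) = 6.06 um

6.06


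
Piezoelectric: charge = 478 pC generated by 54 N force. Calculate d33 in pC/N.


d33 = 478 / 54 = 8.9 pC/N

8.9


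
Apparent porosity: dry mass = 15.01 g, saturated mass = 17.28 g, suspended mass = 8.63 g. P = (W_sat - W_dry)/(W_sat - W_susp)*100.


P = (17.28 - 15.01) / (17.28 - 8.63) * 100 = 2.27 / 8.65 * 100 = 26.2%

26.2


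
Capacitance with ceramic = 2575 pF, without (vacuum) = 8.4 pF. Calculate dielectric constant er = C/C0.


er = 2575 / 8.4 = 306.55

306.55


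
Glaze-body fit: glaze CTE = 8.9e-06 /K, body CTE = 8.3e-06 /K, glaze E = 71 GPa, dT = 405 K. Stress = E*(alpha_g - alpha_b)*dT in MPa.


Stress = 71*1000*(8.9e-06 - 8.3e-06)*405 = 17.3 MPa

17.3


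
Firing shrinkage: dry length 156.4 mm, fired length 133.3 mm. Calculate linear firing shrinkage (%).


FS = (156.4 - 133.3) / 156.4 * 100 = 14.77%

14.77


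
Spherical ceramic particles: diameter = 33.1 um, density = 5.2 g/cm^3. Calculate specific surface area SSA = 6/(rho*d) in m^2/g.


SSA = 6 / (5.2 * 33.1) = 0.035 m^2/g

0.035


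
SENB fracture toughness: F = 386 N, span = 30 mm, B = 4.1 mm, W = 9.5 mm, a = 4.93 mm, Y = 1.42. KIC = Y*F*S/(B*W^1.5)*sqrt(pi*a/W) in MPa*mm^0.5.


KIC = 1.42*386*30/(4.1*9.5^1.5)*sqrt(pi*4.93/9.5) = 174.89

174.89


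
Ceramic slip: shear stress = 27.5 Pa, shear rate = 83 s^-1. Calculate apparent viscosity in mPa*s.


eta = tau/gamma * 1000 = 27.5/83 * 1000 = 331.3 mPa*s

331.3


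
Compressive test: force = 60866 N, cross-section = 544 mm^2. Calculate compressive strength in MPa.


CS = 60866 / 544 = 111.9 MPa

111.9


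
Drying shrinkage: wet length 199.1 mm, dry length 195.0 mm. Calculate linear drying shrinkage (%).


DS = (199.1 - 195.0) / 199.1 * 100 = 2.06%

2.06


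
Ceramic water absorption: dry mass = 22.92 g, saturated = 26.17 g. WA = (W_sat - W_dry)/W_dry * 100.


WA = (26.17 - 22.92) / 22.92 * 100 = 14.18%

14.18


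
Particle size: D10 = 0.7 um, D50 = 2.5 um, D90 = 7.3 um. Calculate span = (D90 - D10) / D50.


Span = (7.3 - 0.7) / 2.5 = 6.6 / 2.5 = 2.64

2.64


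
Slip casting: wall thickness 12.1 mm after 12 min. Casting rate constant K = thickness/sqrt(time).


K = 12.1 / sqrt(12) = 12.1 / 3.4641 = 3.493 mm/min^0.5

3.493


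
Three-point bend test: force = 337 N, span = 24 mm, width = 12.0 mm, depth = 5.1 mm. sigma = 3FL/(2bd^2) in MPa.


sigma = 3*337*24/(2*12.0*5.1^2) = 38.9 MPa

38.9


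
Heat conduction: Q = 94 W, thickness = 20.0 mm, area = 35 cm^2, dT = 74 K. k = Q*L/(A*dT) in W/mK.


k = 94*20.0/1000/(35/10000*74) = 7.26 W/mK

7.26


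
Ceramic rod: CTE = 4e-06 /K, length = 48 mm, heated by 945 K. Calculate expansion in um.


dL = 4e-06 * 48 * 945 * 1000 = 181.44 um

181.44


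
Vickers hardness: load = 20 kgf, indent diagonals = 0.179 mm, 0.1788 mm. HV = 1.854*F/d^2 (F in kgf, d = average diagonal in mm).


d_avg = (0.179+0.1788)/2 = 0.1789 mm
HV = 1.854*20/0.1789^2 = 1159

1159


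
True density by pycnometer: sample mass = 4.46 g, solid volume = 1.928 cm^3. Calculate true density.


TD = 4.46 / 1.928 = 2.313 g/cm^3

2.313


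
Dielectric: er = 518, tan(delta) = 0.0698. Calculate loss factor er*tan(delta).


Loss = 518 * 0.0698 = 36.156

36.156


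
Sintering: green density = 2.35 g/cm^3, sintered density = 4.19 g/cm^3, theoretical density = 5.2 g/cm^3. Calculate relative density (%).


Relative = 4.19 / 5.2 * 100 = 80.6%

80.6


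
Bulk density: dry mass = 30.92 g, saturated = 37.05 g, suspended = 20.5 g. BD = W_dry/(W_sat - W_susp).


BD = 30.92 / (37.05 - 20.5) = 30.92 / 16.55 = 1.868 g/cm^3

1.868


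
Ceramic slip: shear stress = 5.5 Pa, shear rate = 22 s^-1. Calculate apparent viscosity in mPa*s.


eta = tau/gamma * 1000 = 5.5/22 * 1000 = 250.0 mPa*s

250.0


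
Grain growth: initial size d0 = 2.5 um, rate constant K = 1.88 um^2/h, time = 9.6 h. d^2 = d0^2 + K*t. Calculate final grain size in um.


d^2 = 2.5^2 + 1.88*9.6 = 24.298
d = sqrt(24.298) = 4.93 um

4.93


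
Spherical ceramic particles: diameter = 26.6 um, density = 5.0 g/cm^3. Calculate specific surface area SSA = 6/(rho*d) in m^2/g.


SSA = 6 / (5.0 * 26.6) = 0.045 m^2/g

0.045


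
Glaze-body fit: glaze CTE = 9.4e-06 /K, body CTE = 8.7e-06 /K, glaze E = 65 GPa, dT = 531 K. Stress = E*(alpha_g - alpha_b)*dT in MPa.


Stress = 65*1000*(9.4e-06 - 8.7e-06)*531 = 24.2 MPa

24.2


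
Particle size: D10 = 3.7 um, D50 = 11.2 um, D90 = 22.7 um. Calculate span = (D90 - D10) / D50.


Span = (22.7 - 3.7) / 11.2 = 19.0 / 11.2 = 1.696

1.696


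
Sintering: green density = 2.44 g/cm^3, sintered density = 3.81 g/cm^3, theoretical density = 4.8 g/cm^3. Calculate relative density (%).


Relative = 3.81 / 4.8 * 100 = 79.4%

79.4


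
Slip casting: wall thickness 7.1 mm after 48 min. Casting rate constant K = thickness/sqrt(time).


K = 7.1 / sqrt(48) = 7.1 / 6.9282 = 1.025 mm/min^0.5

1.025


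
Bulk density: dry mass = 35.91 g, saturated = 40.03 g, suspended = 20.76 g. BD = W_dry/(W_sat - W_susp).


BD = 35.91 / (40.03 - 20.76) = 35.91 / 19.27 = 1.864 g/cm^3

1.864


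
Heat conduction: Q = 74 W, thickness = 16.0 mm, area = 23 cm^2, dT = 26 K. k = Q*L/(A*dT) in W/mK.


k = 74*16.0/1000/(23/10000*26) = 19.8 W/mK

19.8


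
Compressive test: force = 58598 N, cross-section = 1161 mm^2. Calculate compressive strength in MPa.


CS = 58598 / 1161 = 50.5 MPa

50.5


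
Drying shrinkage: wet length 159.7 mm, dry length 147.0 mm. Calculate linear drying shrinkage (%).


DS = (159.7 - 147.0) / 159.7 * 100 = 7.95%

7.95


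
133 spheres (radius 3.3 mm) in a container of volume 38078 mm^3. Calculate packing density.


V_sphere = 4/3*pi*3.3^3 = 150.5326 mm^3
Total V = 133*150.5326 = 20020.8358 mm^3
PD = 20020.8358 / 38078 = 0.526

0.526


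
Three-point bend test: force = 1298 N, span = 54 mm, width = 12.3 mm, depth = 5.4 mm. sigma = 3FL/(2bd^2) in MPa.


sigma = 3*1298*54/(2*12.3*5.4^2) = 293.1 MPa

293.1


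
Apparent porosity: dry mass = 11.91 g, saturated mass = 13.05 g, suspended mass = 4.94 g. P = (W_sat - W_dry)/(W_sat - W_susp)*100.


P = (13.05 - 11.91) / (13.05 - 4.94) * 100 = 1.14 / 8.11 * 100 = 14.1%

14.1


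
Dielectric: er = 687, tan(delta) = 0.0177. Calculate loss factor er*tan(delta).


Loss = 687 * 0.0177 = 12.16

12.16


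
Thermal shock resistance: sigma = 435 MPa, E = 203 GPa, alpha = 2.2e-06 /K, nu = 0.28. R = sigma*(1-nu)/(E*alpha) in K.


R = 435*(1-0.28)/(203*1000*2.2e-06) = 701 K

701


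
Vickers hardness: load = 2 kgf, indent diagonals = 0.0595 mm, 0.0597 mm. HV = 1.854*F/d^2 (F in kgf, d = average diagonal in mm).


d_avg = (0.0595+0.0597)/2 = 0.0596 mm
HV = 1.854*2/0.0596^2 = 1044

1044


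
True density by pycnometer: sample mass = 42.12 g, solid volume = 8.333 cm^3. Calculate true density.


TD = 42.12 / 8.333 = 5.055 g/cm^3

5.055


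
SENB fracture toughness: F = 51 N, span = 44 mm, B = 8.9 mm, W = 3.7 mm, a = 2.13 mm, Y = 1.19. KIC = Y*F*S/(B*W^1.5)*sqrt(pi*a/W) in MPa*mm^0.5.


KIC = 1.19*51*44/(8.9*3.7^1.5)*sqrt(pi*2.13/3.7) = 56.69

56.69


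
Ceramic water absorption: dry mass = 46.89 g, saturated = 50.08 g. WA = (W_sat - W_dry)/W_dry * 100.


WA = (50.08 - 46.89) / 46.89 * 100 = 6.8%

6.8


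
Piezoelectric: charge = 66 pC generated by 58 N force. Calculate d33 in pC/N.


d33 = 66 / 58 = 1.1 pC/N

1.1


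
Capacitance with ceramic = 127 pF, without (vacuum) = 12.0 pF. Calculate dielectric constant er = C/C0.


er = 127 / 12.0 = 10.58

10.58


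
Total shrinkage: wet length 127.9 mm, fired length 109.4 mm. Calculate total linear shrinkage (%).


TS = (127.9 - 109.4) / 127.9 * 100 = 14.46%

14.46


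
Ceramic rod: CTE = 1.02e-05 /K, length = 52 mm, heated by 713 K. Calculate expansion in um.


dL = 1.02e-05 * 52 * 713 * 1000 = 378.175 um

378.175


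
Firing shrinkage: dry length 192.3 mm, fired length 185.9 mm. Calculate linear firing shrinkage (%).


FS = (192.3 - 185.9) / 192.3 * 100 = 3.33%

3.33


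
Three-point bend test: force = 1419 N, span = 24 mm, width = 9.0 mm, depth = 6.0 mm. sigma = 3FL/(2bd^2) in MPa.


sigma = 3*1419*24/(2*9.0*6.0^2) = 157.7 MPa

157.7


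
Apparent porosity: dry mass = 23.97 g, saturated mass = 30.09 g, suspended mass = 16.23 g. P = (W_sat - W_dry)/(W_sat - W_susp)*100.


P = (30.09 - 23.97) / (30.09 - 16.23) * 100 = 6.12 / 13.86 * 100 = 44.2%

44.2


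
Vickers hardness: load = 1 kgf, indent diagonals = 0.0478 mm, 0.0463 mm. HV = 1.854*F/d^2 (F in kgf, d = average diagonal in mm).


d_avg = (0.0478+0.0463)/2 = 0.04705 mm
HV = 1.854*1/0.04705^2 = 838

838


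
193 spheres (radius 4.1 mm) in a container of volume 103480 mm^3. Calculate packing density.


V_sphere = 4/3*pi*4.1^3 = 288.6956 mm^3
Total V = 193*288.6956 = 55718.2508 mm^3
PD = 55718.2508 / 103480 = 0.538

0.538


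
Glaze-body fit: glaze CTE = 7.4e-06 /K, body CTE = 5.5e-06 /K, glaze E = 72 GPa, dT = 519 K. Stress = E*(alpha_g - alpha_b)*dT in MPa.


Stress = 72*1000*(7.4e-06 - 5.5e-06)*519 = 71.0 MPa

71.0


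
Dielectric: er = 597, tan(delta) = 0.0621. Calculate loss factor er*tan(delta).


Loss = 597 * 0.0621 = 37.074

37.074


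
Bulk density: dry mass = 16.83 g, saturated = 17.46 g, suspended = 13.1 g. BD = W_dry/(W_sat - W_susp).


BD = 16.83 / (17.46 - 13.1) = 16.83 / 4.36 = 3.86 g/cm^3

3.86


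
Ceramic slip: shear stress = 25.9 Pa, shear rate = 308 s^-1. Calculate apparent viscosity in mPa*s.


eta = tau/gamma * 1000 = 25.9/308 * 1000 = 84.1 mPa*s

84.1


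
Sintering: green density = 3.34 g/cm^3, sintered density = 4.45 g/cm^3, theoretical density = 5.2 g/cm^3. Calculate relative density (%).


Relative = 4.45 / 5.2 * 100 = 85.6%

85.6


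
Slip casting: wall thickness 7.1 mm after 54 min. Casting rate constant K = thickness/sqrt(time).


K = 7.1 / sqrt(54) = 7.1 / 7.3485 = 0.966 mm/min^0.5

0.966


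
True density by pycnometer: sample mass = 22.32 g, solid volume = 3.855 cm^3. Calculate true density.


TD = 22.32 / 3.855 = 5.79 g/cm^3

5.79


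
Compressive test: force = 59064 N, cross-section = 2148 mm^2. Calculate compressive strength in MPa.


CS = 59064 / 2148 = 27.5 MPa

27.5


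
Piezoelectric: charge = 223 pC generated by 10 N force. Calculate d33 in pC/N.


d33 = 223 / 10 = 22.3 pC/N

22.3


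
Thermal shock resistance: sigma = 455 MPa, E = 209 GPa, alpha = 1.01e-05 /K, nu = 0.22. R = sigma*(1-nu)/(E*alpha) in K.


R = 455*(1-0.22)/(209*1000*1.01e-05) = 168 K

168


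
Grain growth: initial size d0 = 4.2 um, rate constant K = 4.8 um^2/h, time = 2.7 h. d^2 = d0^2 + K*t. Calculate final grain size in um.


d^2 = 4.2^2 + 4.8*2.7 = 30.6
d = sqrt(30.6) = 5.53 um

5.53


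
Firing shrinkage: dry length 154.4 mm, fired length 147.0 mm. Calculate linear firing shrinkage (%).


FS = (154.4 - 147.0) / 154.4 * 100 = 4.79%

4.79


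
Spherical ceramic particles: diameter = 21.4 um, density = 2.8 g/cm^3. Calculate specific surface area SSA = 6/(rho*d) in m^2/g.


SSA = 6 / (2.8 * 21.4) = 0.1 m^2/g

0.1


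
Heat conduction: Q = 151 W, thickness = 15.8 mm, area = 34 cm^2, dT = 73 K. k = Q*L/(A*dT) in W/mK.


k = 151*15.8/1000/(34/10000*73) = 9.61 W/mK

9.61


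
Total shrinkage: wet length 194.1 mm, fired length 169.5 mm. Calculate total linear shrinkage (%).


TS = (194.1 - 169.5) / 194.1 * 100 = 12.67%

12.67


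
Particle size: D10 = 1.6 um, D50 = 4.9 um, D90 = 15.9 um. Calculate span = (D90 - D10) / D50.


Span = (15.9 - 1.6) / 4.9 = 14.3 / 4.9 = 2.918

2.918


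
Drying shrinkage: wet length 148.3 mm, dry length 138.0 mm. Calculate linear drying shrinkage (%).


DS = (148.3 - 138.0) / 148.3 * 100 = 6.95%

6.95


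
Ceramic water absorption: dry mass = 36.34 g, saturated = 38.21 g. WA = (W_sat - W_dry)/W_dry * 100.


WA = (38.21 - 36.34) / 36.34 * 100 = 5.15%

5.15


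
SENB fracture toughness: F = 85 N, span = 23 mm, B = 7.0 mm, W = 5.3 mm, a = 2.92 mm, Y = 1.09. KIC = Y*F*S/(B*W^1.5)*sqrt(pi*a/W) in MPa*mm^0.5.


KIC = 1.09*85*23/(7.0*5.3^1.5)*sqrt(pi*2.92/5.3) = 32.82

32.82


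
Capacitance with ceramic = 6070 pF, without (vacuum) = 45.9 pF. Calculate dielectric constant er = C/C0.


er = 6070 / 45.9 = 132.24

132.24


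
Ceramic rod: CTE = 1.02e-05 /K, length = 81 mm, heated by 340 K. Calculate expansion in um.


dL = 1.02e-05 * 81 * 340 * 1000 = 280.908 um

280.908


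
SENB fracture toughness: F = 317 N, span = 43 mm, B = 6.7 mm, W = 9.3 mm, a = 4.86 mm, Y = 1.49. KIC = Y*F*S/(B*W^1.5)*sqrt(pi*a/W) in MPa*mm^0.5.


KIC = 1.49*317*43/(6.7*9.3^1.5)*sqrt(pi*4.86/9.3) = 136.95

136.95


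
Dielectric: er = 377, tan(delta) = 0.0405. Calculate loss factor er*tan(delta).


Loss = 377 * 0.0405 = 15.269

15.269


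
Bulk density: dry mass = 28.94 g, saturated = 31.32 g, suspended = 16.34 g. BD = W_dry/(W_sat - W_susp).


BD = 28.94 / (31.32 - 16.34) = 28.94 / 14.98 = 1.932 g/cm^3

1.932


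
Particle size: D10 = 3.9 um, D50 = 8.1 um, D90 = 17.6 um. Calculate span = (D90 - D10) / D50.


Span = (17.6 - 3.9) / 8.1 = 13.7 / 8.1 = 1.691

1.691


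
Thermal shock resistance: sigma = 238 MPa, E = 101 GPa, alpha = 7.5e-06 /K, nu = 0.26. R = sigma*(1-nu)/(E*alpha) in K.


R = 238*(1-0.26)/(101*1000*7.5e-06) = 233 K

233


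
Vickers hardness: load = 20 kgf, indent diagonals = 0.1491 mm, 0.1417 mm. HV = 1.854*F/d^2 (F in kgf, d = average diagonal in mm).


d_avg = (0.1491+0.1417)/2 = 0.1454 mm
HV = 1.854*20/0.1454^2 = 1754

1754


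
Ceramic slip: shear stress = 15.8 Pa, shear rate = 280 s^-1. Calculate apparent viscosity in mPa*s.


eta = tau/gamma * 1000 = 15.8/280 * 1000 = 56.4 mPa*s

56.4


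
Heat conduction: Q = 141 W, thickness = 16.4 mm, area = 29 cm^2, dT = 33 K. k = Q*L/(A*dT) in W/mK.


k = 141*16.4/1000/(29/10000*33) = 24.16 W/mK

24.16


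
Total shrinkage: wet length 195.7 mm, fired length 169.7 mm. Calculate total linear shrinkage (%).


TS = (195.7 - 169.7) / 195.7 * 100 = 13.29%

13.29


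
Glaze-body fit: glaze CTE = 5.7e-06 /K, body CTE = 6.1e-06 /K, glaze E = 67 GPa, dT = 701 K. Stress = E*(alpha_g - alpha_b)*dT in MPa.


Stress = 67*1000*(5.7e-06 - 6.1e-06)*701 = -18.8 MPa

-18.8


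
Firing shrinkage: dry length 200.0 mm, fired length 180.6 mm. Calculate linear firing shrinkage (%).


FS = (200.0 - 180.6) / 200.0 * 100 = 9.7%

9.7


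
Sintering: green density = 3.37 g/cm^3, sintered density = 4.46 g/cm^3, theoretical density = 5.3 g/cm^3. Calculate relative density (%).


Relative = 4.46 / 5.3 * 100 = 84.2%

84.2


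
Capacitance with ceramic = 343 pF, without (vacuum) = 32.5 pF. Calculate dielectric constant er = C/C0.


er = 343 / 32.5 = 10.55

10.55


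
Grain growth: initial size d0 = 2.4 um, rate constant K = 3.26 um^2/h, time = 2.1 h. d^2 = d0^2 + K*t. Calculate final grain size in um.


d^2 = 2.4^2 + 3.26*2.1 = 12.606
d = sqrt(12.606) = 3.55 um

3.55


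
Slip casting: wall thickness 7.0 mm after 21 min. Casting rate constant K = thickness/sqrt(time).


K = 7.0 / sqrt(21) = 7.0 / 4.5826 = 1.528 mm/min^0.5

1.528


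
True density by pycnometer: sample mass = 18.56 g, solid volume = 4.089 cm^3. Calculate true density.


TD = 18.56 / 4.089 = 4.539 g/cm^3

4.539


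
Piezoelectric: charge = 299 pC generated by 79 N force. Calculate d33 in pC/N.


d33 = 299 / 79 = 3.8 pC/N

3.8


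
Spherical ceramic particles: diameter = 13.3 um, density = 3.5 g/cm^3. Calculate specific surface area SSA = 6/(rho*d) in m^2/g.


SSA = 6 / (3.5 * 13.3) = 0.129 m^2/g

0.129


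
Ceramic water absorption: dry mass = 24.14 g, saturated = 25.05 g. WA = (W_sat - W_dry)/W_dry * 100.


WA = (25.05 - 24.14) / 24.14 * 100 = 3.77%

3.77


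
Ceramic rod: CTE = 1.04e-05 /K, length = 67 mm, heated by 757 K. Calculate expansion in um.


dL = 1.04e-05 * 67 * 757 * 1000 = 527.478 um

527.478


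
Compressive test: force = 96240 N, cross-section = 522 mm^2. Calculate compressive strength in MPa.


CS = 96240 / 522 = 184.4 MPa

184.4


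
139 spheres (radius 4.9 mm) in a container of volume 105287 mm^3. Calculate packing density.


V_sphere = 4/3*pi*4.9^3 = 492.807 mm^3
Total V = 139*492.807 = 68500.173 mm^3
PD = 68500.173 / 105287 = 0.651

0.651


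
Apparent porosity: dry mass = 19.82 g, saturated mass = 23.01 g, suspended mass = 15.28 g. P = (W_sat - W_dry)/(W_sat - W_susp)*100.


P = (23.01 - 19.82) / (23.01 - 15.28) * 100 = 3.19 / 7.73 * 100 = 41.3%

41.3


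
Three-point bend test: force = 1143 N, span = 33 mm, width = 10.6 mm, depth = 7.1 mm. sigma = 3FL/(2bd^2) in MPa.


sigma = 3*1143*33/(2*10.6*7.1^2) = 105.9 MPa

105.9


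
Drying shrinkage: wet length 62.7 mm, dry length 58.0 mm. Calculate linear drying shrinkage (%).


DS = (62.7 - 58.0) / 62.7 * 100 = 7.5%

7.5


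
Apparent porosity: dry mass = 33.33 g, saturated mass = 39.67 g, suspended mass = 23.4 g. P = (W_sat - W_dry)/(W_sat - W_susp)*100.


P = (39.67 - 33.33) / (39.67 - 23.4) * 100 = 6.34 / 16.27 * 100 = 39.0%

39.0


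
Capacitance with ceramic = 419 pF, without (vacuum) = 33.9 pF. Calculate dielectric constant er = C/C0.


er = 419 / 33.9 = 12.36

12.36


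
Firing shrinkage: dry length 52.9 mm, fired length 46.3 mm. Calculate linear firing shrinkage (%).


FS = (52.9 - 46.3) / 52.9 * 100 = 12.48%

12.48


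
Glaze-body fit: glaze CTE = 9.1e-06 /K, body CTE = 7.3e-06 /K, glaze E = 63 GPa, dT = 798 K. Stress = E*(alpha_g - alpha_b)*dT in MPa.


Stress = 63*1000*(9.1e-06 - 7.3e-06)*798 = 90.5 MPa

90.5


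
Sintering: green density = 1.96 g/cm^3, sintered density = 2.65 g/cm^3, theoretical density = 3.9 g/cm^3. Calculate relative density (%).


Relative = 2.65 / 3.9 * 100 = 67.9%

67.9


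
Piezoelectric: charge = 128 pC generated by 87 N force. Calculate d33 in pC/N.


d33 = 128 / 87 = 1.5 pC/N

1.5


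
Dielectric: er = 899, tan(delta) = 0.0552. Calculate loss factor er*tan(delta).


Loss = 899 * 0.0552 = 49.625

49.625


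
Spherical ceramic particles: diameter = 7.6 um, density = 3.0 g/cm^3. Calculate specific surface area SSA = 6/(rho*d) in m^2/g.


SSA = 6 / (3.0 * 7.6) = 0.263 m^2/g

0.263


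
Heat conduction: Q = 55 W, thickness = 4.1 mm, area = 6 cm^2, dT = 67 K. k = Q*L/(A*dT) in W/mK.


k = 55*4.1/1000/(6/10000*67) = 5.61 W/mK

5.61


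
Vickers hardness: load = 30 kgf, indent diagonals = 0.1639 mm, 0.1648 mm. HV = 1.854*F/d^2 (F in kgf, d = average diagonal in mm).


d_avg = (0.1639+0.1648)/2 = 0.16435 mm
HV = 1.854*30/0.16435^2 = 2059

2059


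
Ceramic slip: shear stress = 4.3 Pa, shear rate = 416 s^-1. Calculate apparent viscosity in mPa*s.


eta = tau/gamma * 1000 = 4.3/416 * 1000 = 10.3 mPa*s

10.3


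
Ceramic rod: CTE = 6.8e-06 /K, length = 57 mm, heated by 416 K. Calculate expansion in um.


dL = 6.8e-06 * 57 * 416 * 1000 = 161.242 um

161.242


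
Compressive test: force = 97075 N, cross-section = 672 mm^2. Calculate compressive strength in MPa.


CS = 97075 / 672 = 144.5 MPa

144.5


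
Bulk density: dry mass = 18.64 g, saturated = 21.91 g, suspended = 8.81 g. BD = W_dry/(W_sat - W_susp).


BD = 18.64 / (21.91 - 8.81) = 18.64 / 13.1 = 1.423 g/cm^3

1.423


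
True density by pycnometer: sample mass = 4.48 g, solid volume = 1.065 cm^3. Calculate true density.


TD = 4.48 / 1.065 = 4.207 g/cm^3

4.207


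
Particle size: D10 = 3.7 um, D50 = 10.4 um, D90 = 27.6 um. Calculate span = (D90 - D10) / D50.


Span = (27.6 - 3.7) / 10.4 = 23.9 / 10.4 = 2.298

2.298


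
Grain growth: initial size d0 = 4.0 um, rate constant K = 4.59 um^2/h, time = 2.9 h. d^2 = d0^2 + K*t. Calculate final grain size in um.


d^2 = 4.0^2 + 4.59*2.9 = 29.311
d = sqrt(29.311) = 5.41 um

5.41


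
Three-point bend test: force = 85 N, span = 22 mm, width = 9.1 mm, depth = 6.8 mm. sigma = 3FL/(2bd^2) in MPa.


sigma = 3*85*22/(2*9.1*6.8^2) = 6.7 MPa

6.7


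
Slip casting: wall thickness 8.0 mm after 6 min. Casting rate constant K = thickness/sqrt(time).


K = 8.0 / sqrt(6) = 8.0 / 2.4495 = 3.266 mm/min^0.5

3.266


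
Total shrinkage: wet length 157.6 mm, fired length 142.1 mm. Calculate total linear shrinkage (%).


TS = (157.6 - 142.1) / 157.6 * 100 = 9.84%

9.84


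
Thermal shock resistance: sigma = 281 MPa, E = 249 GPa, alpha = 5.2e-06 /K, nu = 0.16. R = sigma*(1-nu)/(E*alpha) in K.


R = 281*(1-0.16)/(249*1000*5.2e-06) = 182 K

182


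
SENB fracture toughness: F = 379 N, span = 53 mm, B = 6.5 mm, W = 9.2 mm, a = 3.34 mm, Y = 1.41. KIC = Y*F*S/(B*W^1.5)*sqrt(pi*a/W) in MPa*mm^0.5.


KIC = 1.41*379*53/(6.5*9.2^1.5)*sqrt(pi*3.34/9.2) = 166.76

166.76


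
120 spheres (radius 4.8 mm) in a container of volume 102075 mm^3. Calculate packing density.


V_sphere = 4/3*pi*4.8^3 = 463.2467 mm^3
Total V = 120*463.2467 = 55589.604 mm^3
PD = 55589.604 / 102075 = 0.545

0.545


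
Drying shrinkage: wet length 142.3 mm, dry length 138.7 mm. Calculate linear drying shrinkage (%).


DS = (142.3 - 138.7) / 142.3 * 100 = 2.53%

2.53


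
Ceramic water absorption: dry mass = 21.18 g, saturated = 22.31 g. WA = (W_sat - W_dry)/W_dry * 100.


WA = (22.31 - 21.18) / 21.18 * 100 = 5.34%

5.34


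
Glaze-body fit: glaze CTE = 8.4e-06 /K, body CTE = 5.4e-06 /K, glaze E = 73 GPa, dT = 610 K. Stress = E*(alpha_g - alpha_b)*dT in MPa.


Stress = 73*1000*(8.4e-06 - 5.4e-06)*610 = 133.6 MPa

133.6


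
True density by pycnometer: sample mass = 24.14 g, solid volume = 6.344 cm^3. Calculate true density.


TD = 24.14 / 6.344 = 3.805 g/cm^3

3.805


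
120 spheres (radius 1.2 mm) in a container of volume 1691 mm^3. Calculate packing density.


V_sphere = 4/3*pi*1.2^3 = 7.2382 mm^3
Total V = 120*7.2382 = 868.584 mm^3
PD = 868.584 / 1691 = 0.514

0.514


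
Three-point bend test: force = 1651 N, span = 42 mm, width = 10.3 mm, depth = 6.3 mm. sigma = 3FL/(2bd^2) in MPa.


sigma = 3*1651*42/(2*10.3*6.3^2) = 254.4 MPa

254.4


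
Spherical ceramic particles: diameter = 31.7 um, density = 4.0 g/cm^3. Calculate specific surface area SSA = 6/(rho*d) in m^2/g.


SSA = 6 / (4.0 * 31.7) = 0.047 m^2/g

0.047


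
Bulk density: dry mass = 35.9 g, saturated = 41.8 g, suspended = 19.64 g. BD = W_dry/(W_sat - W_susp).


BD = 35.9 / (41.8 - 19.64) = 35.9 / 22.16 = 1.62 g/cm^3

1.62


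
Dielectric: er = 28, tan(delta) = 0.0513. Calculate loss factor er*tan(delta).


Loss = 28 * 0.0513 = 1.436

1.436


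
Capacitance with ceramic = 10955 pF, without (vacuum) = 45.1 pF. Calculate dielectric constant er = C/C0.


er = 10955 / 45.1 = 242.9

242.9


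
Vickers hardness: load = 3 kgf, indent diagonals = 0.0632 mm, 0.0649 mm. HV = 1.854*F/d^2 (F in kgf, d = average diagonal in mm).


d_avg = (0.0632+0.0649)/2 = 0.06405 mm
HV = 1.854*3/0.06405^2 = 1356

1356


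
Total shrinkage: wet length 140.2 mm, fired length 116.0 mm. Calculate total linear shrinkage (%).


TS = (140.2 - 116.0) / 140.2 * 100 = 17.26%

17.26


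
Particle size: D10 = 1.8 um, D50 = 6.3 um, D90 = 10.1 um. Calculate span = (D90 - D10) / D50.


Span = (10.1 - 1.8) / 6.3 = 8.3 / 6.3 = 1.317

1.317


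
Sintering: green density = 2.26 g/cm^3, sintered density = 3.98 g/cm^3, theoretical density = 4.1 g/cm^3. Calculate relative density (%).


Relative = 3.98 / 4.1 * 100 = 97.1%

97.1


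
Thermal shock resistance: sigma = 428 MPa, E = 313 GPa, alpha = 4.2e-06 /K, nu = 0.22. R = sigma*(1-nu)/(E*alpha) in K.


R = 428*(1-0.22)/(313*1000*4.2e-06) = 254 K

254


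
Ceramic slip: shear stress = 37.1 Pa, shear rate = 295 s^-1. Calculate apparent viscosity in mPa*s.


eta = tau/gamma * 1000 = 37.1/295 * 1000 = 125.8 mPa*s

125.8


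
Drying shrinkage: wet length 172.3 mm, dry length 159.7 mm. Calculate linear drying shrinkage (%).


DS = (172.3 - 159.7) / 172.3 * 100 = 7.31%

7.31


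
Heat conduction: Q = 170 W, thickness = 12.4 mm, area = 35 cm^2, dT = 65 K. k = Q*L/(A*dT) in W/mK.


k = 170*12.4/1000/(35/10000*65) = 9.27 W/mK

9.27


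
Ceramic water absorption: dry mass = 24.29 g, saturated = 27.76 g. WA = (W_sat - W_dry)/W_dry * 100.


WA = (27.76 - 24.29) / 24.29 * 100 = 14.29%

14.29


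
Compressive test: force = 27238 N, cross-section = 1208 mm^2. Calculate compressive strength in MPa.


CS = 27238 / 1208 = 22.5 MPa

22.5


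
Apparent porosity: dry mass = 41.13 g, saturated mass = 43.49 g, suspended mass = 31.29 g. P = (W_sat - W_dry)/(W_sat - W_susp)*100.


P = (43.49 - 41.13) / (43.49 - 31.29) * 100 = 2.36 / 12.2 * 100 = 19.3%

19.3


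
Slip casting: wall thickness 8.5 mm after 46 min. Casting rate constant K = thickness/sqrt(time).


K = 8.5 / sqrt(46) = 8.5 / 6.7823 = 1.253 mm/min^0.5

1.253


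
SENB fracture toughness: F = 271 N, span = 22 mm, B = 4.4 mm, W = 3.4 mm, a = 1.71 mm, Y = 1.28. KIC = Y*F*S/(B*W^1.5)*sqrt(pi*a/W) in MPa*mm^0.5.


KIC = 1.28*271*22/(4.4*3.4^1.5)*sqrt(pi*1.71/3.4) = 347.75

347.75


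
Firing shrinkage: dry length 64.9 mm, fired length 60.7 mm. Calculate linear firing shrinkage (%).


FS = (64.9 - 60.7) / 64.9 * 100 = 6.47%

6.47


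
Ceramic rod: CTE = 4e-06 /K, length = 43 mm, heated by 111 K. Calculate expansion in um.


dL = 4e-06 * 43 * 111 * 1000 = 19.092 um

19.092


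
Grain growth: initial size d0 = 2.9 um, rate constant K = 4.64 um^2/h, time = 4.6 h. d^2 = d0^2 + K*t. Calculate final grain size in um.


d^2 = 2.9^2 + 4.64*4.6 = 29.754
d = sqrt(29.754) = 5.45 um

5.45


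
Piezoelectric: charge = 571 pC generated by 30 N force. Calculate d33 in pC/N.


d33 = 571 / 30 = 19.0 pC/N

19.0


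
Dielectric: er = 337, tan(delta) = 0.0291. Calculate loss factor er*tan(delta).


Loss = 337 * 0.0291 = 9.807

9.807


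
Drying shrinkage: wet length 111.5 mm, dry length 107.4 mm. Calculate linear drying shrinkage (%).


DS = (111.5 - 107.4) / 111.5 * 100 = 3.68%

3.68


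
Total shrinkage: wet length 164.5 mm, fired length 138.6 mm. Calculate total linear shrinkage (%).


TS = (164.5 - 138.6) / 164.5 * 100 = 15.74%

15.74


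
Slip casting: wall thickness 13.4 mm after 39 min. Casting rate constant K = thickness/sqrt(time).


K = 13.4 / sqrt(39) = 13.4 / 6.245 = 2.146 mm/min^0.5

2.146


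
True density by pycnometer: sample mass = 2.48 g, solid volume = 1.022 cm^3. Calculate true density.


TD = 2.48 / 1.022 = 2.427 g/cm^3

2.427


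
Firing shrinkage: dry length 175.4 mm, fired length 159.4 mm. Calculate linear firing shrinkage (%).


FS = (175.4 - 159.4) / 175.4 * 100 = 9.12%

9.12


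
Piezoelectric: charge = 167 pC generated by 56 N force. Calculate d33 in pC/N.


d33 = 167 / 56 = 3.0 pC/N

3.0


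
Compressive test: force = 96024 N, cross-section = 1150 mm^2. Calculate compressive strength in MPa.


CS = 96024 / 1150 = 83.5 MPa

83.5


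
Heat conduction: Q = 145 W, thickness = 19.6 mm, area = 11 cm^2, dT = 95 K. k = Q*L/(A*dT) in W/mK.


k = 145*19.6/1000/(11/10000*95) = 27.2 W/mK

27.2


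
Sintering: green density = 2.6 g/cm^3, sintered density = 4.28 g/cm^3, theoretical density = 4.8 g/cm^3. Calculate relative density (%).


Relative = 4.28 / 4.8 * 100 = 89.2%

89.2


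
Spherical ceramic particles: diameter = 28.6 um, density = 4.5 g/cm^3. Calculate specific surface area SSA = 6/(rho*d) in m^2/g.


SSA = 6 / (4.5 * 28.6) = 0.047 m^2/g

0.047


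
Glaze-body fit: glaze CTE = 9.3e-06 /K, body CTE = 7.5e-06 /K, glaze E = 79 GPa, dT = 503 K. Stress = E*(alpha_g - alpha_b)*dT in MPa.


Stress = 79*1000*(9.3e-06 - 7.5e-06)*503 = 71.5 MPa

71.5


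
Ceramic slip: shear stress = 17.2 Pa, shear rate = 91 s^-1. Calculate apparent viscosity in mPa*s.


eta = tau/gamma * 1000 = 17.2/91 * 1000 = 189.0 mPa*s

189.0


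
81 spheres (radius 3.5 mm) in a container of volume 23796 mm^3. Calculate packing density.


V_sphere = 4/3*pi*3.5^3 = 179.5944 mm^3
Total V = 81*179.5944 = 14547.1464 mm^3
PD = 14547.1464 / 23796 = 0.611

0.611


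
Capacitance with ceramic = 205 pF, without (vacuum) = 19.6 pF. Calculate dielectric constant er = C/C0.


er = 205 / 19.6 = 10.46

10.46


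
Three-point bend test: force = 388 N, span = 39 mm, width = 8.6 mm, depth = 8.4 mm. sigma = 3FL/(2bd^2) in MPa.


sigma = 3*388*39/(2*8.6*8.4^2) = 37.4 MPa

37.4


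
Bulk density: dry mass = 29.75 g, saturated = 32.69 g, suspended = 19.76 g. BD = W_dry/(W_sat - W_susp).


BD = 29.75 / (32.69 - 19.76) = 29.75 / 12.93 = 2.301 g/cm^3

2.301


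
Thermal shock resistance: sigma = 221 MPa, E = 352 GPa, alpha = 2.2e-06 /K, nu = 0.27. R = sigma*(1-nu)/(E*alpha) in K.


R = 221*(1-0.27)/(352*1000*2.2e-06) = 208 K

208


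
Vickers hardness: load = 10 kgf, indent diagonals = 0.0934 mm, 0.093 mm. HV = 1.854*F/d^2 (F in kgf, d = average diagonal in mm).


d_avg = (0.0934+0.093)/2 = 0.0932 mm
HV = 1.854*10/0.0932^2 = 2134

2134


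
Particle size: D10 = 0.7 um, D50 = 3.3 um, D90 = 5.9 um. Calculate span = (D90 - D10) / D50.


Span = (5.9 - 0.7) / 3.3 = 5.2 / 3.3 = 1.576

1.576


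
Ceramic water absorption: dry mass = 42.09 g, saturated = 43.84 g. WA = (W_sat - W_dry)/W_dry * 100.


WA = (43.84 - 42.09) / 42.09 * 100 = 4.16%

4.16


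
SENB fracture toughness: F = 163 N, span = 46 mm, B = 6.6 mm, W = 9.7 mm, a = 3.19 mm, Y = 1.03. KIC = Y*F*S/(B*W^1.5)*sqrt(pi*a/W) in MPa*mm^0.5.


KIC = 1.03*163*46/(6.6*9.7^1.5)*sqrt(pi*3.19/9.7) = 39.37

39.37


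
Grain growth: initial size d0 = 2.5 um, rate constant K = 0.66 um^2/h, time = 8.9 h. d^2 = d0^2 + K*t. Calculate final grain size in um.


d^2 = 2.5^2 + 0.66*8.9 = 12.124
d = sqrt(12.124) = 3.48 um

3.48
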